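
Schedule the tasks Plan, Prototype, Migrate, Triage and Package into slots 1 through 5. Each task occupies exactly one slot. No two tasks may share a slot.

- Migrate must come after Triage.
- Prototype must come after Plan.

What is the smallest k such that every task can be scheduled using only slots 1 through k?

The precedence chain requires at least 2 distinct slots.
With at most 1 per slot and 5 tasks, at least 5 slots are needed.
5 works (last occupied slot: 5): for example Migrate=4; Triage=3; Package=5; Prototype=2; Plan=1.

5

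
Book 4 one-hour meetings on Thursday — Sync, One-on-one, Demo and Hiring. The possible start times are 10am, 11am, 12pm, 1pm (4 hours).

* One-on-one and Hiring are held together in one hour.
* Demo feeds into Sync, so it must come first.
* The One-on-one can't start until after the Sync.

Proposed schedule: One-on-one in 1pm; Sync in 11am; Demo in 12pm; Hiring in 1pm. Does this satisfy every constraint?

No. Demo feeds into Sync, so it must come first is not satisfied.

Demo feeds into Sync, so it must come first — violated.
One-on-one and Hiring are held together in one hour — holds.
The One-on-one can't start until after the Sync — holds.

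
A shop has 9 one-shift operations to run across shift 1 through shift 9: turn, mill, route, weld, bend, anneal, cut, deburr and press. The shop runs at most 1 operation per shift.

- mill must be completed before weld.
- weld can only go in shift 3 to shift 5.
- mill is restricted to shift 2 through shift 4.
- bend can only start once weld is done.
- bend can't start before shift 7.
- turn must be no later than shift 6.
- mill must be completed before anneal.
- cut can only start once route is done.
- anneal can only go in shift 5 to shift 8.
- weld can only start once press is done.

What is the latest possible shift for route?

shift 8

Downstream work caps route at shift 8.
route at shift 8 is achievable: mill=shift 2, turn=shift 4, bend=shift 7, anneal=shift 5, weld=shift 3, press=shift 1, deburr=shift 6, cut=shift 9, route=shift 8.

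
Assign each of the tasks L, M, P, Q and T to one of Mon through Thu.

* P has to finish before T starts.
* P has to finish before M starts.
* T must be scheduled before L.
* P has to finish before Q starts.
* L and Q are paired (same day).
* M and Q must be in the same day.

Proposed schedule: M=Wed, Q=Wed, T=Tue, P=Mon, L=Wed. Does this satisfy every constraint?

T must be scheduled before L — holds.
P has to finish before Q starts — holds.
P has to finish before T starts — holds.
P has to finish before M starts — holds.
L and Q are paired (same day) — holds.
M and Q must be in the same day — holds.

Yes, all constraints hold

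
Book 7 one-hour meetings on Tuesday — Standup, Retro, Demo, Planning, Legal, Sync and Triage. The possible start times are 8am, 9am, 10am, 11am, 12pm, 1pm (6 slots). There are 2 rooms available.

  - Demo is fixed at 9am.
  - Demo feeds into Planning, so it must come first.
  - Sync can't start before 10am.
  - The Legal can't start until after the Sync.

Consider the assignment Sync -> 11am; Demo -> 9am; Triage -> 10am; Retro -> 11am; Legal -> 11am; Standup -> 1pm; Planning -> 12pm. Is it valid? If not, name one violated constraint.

Invalid. There are 2 rooms available.

The Legal can't start until after the Sync — violated.
There are 2 rooms available — violated.
Demo is fixed at 9am — holds.
Sync can't start before 10am — holds.
Demo feeds into Planning, so it must come first — holds.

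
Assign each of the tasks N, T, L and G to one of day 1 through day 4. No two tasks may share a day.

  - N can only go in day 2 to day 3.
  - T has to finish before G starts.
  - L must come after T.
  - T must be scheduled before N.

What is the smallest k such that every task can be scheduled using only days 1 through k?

4

The precedence chain requires at least 2 distinct days.
With at most 1 per day and 4 tasks, at least 4 days are needed.
4 works (last occupied day: day 4): for example G=day 4, L=day 3, N=day 2, T=day 1.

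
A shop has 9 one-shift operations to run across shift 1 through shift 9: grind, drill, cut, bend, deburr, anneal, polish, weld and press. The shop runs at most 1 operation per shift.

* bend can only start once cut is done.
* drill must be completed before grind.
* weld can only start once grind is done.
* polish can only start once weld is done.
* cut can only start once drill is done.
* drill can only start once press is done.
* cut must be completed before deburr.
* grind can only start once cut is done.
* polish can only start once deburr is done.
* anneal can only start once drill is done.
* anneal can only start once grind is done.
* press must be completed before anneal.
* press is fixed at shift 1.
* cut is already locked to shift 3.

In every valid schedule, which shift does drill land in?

press is fixed at shift 1 and must come before drill, so drill is at least shift 2.
cut is fixed at shift 3 and must come after drill, so drill is at most shift 2.
So drill must be shift 2.

shift 2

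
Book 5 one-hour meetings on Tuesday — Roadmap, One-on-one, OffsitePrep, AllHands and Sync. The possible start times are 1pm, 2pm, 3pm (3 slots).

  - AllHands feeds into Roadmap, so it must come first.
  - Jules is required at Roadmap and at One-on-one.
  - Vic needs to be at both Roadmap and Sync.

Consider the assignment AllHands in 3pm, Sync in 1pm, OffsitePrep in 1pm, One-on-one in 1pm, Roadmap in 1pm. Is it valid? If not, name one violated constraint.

No. AllHands feeds into Roadmap, so it must come first is not satisfied.

Jules is required at Roadmap and at One-on-one — violated.
AllHands feeds into Roadmap, so it must come first — violated.
Vic needs to be at both Roadmap and Sync — violated.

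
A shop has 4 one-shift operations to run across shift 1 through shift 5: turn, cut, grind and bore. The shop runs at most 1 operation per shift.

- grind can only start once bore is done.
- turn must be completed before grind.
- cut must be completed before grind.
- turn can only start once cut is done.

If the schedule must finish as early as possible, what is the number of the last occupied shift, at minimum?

The precedence chain requires at least 3 distinct shifts.
With at most 1 per shift and 4 operations, at least 4 shifts are needed.
4 works (last occupied shift: shift 4): for example turn=shift 2, cut=shift 1, bore=shift 3, grind=shift 4.

4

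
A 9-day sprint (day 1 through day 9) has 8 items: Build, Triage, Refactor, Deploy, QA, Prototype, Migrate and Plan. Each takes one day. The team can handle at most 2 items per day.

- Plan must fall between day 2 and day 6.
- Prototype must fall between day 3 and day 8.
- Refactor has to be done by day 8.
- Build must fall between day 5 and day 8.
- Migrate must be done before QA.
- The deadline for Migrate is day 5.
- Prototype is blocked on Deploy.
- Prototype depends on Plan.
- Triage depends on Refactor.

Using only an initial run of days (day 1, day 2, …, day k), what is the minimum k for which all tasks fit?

5 days

The precedence chain requires at least 2 distinct days.
With at most 2 per day and 8 tasks, at least 4 days are needed.
Build can't be placed before day 5, so the schedule must run through at least day 5.
5 works (last occupied day: day 5): for example Build in day 5; Deploy in day 1; Prototype in day 3; Migrate in day 3; Triage in day 2; Plan in day 2; QA in day 4; Refactor in day 1.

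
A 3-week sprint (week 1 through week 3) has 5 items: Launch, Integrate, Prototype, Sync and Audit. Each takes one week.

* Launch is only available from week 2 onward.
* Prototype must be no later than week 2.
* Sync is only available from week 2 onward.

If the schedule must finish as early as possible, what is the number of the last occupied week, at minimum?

2

Launch can't be placed before week 2, so the schedule must run through at least week 2.
2 works (last occupied week: week 2): for example Launch -> week 2, Prototype -> week 1, Integrate -> week 1, Sync -> week 2, Audit -> week 1.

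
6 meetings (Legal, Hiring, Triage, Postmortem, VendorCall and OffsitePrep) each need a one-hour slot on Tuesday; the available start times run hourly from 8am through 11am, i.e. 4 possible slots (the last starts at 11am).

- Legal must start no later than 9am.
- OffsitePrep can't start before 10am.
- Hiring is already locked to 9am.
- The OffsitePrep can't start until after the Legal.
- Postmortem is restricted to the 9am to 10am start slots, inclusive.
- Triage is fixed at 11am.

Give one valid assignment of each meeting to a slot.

Legal -> 8am, VendorCall -> 8am, Hiring -> 9am, Postmortem -> 9am, OffsitePrep -> 10am, Triage -> 11am

Checking: Legal(8am) before OffsitePrep(10am); Legal=8am in [8am,9am]; Postmortem=9am in [9am,10am]; Hiring=9am in [9am,9am]; Triage=11am in [11am,11am]; OffsitePrep=10am in [10am,11am].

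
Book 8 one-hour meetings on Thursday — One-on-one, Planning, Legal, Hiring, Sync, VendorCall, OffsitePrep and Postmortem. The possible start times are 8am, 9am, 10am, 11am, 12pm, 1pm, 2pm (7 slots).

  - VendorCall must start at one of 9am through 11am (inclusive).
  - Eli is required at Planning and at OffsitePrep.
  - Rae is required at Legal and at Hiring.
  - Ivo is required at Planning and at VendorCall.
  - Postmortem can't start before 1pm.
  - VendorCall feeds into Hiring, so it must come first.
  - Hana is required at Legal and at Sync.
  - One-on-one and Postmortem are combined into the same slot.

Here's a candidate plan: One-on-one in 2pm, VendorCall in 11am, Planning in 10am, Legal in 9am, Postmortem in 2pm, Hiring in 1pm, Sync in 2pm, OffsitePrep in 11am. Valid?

Postmortem can't start before 1pm — holds.
Ivo is required at Planning and at VendorCall — holds.
Eli is required at Planning and at OffsitePrep — holds.
VendorCall must start at one of 9am through 11am (inclusive) — holds.
Hana is required at Legal and at Sync — holds.
Rae is required at Legal and at Hiring — holds.
One-on-one and Postmortem are combined into the same slot — holds.
VendorCall feeds into Hiring, so it must come first — holds.

Valid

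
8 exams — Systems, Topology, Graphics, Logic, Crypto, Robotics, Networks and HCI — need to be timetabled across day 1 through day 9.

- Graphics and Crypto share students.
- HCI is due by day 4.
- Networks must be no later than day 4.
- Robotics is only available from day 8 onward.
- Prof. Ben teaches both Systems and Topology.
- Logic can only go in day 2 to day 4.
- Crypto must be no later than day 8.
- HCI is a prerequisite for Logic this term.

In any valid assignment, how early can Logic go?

Logic is available from day 2; Logic's own window allows nothing later than day 4.
Logic at day 2 is achievable: Graphics in day 2; Crypto in day 1; Logic in day 2; HCI in day 1; Topology in day 2; Robotics in day 8; Systems in day 1; Networks in day 1.

day 2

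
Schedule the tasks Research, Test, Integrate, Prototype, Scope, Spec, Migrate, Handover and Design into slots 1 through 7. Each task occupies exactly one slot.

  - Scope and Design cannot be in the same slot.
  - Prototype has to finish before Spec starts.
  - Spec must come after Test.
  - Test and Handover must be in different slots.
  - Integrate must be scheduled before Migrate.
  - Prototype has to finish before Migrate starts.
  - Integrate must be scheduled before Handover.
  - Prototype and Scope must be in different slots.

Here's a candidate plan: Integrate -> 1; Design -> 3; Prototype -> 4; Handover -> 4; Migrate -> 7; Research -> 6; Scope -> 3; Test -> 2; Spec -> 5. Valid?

Scope and Design cannot be in the same slot — violated.
Prototype has to finish before Spec starts — holds.
Prototype and Scope must be in different slots — holds.
Integrate must be scheduled before Handover — holds.
Integrate must be scheduled before Migrate — holds.
Spec must come after Test — holds.
Test and Handover must be in different slots — holds.
Prototype has to finish before Migrate starts — holds.

No — it violates: Scope and Design cannot be in the same slot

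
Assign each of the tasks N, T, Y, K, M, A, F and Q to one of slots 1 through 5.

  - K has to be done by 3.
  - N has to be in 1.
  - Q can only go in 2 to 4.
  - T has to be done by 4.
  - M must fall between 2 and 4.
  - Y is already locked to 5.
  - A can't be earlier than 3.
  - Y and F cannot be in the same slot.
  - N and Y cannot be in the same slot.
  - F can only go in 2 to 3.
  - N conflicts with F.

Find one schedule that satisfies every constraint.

K in 1, M in 2, Y in 5, N in 1, F in 2, A in 3, Q in 2, T in 1

Checking: Y(5) != F(2); N(1) != F(2); N(1) != Y(5); M=2 in [2,4]; T=1 in [1,4]; F=2 in [2,3]; Q=2 in [2,4]; N=1 in [1,1]; Y=5 in [5,5]; A=3 in [3,5]; K=1 in [1,3].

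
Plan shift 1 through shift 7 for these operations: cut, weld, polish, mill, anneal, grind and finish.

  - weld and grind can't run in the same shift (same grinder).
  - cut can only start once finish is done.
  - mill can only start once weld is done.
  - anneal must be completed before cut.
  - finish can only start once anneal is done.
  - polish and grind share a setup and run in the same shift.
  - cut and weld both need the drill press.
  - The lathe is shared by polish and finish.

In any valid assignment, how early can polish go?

shift 1

polish at shift 1 is achievable: cut=shift 3, mill=shift 3, grind=shift 1, finish=shift 2, weld=shift 2, anneal=shift 1, polish=shift 1.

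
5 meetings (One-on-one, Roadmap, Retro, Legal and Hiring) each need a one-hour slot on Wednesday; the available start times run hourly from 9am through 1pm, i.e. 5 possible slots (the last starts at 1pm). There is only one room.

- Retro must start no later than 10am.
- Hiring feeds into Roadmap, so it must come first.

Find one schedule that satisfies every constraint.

Roadmap in 11am; One-on-one in 12pm; Legal in 1pm; Retro in 9am; Hiring in 10am

Checking: Hiring(10am) before Roadmap(11am); Retro=9am in [9am,10am]; max 1 per slot (cap 1).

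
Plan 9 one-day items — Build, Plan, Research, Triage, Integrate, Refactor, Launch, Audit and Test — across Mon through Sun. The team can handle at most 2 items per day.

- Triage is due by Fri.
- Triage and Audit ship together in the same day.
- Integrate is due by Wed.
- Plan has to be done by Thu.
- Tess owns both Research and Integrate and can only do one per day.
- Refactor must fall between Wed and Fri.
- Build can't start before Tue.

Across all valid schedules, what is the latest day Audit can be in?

Audit must be in the same day as Triage, which can't be after Fri, so Audit is at most Fri.
Audit at Fri is achievable: Build -> Tue, Plan -> Mon, Refactor -> Wed, Audit -> Fri, Triage -> Fri, Integrate -> Mon, Research -> Tue, Test -> Thu, Launch -> Wed.

Fri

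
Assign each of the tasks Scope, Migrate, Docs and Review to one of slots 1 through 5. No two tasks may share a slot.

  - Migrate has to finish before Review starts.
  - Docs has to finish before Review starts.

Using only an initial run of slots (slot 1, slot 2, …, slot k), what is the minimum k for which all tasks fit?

4

The precedence chain requires at least 2 distinct slots.
With at most 1 per slot and 4 tasks, at least 4 slots are needed.
4 works (last occupied slot: 4): for example Docs -> 2; Migrate -> 1; Scope -> 4; Review -> 3.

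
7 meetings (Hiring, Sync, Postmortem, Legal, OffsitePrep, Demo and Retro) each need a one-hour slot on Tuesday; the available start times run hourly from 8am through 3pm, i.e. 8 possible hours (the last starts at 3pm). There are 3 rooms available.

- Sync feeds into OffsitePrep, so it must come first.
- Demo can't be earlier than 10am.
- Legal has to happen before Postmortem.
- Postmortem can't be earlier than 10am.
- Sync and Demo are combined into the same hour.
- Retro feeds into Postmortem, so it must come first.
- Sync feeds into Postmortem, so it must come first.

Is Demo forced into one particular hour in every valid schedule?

Demo can be 10am (e.g. Retro=8am, Legal=8am, Hiring=8am, Postmortem=11am, OffsitePrep=11am, Sync=10am, Demo=10am) or 11am (e.g. Demo=11am, Sync=11am, Postmortem=12pm, Legal=8am, Retro=8am, OffsitePrep=12pm, Hiring=8am).

No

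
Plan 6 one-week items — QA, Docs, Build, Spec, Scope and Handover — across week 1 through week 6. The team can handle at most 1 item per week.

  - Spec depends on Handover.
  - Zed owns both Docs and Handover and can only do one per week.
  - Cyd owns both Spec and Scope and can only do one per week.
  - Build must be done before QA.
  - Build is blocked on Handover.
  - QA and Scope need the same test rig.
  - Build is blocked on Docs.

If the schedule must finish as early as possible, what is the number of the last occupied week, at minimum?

week 6

The precedence chain requires at least 3 distinct weeks.
With at most 1 per week and 6 tasks, at least 6 weeks are needed.
6 works (last occupied week: week 6): for example Docs in week 2; QA in week 4; Build in week 3; Scope in week 6; Spec in week 5; Handover in week 1.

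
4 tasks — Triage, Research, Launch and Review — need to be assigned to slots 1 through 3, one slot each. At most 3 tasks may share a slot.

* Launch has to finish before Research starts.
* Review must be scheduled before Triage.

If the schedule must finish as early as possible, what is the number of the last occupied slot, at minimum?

The precedence chain requires at least 2 distinct slots.
With at most 3 per slot and 4 tasks, at least 2 slots are needed.
2 works (last occupied slot: 2): for example Research in 2, Triage in 2, Launch in 1, Review in 1.

2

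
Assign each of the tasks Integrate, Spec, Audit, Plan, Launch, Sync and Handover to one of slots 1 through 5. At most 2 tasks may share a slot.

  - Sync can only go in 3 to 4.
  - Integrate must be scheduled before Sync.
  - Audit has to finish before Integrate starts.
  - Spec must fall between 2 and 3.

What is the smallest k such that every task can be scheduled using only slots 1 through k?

The precedence chain requires at least 3 distinct slots.
With at most 2 per slot and 7 tasks, at least 4 slots are needed.
4 works (last occupied slot: 4): for example Plan in 1; Audit in 1; Spec in 2; Launch in 3; Integrate in 2; Sync in 3; Handover in 4.

4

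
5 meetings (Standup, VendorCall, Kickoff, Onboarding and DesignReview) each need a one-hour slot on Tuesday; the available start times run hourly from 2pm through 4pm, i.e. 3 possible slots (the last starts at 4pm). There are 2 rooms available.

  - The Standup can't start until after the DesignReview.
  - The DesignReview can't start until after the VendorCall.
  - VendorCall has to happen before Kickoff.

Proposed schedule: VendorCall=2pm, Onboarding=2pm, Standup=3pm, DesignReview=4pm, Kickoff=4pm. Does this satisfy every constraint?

No — it violates: The Standup can't start until after the DesignReview

The DesignReview can't start until after the VendorCall — holds.
The Standup can't start until after the DesignReview — violated.
There are 2 rooms available — holds.
VendorCall has to happen before Kickoff — holds.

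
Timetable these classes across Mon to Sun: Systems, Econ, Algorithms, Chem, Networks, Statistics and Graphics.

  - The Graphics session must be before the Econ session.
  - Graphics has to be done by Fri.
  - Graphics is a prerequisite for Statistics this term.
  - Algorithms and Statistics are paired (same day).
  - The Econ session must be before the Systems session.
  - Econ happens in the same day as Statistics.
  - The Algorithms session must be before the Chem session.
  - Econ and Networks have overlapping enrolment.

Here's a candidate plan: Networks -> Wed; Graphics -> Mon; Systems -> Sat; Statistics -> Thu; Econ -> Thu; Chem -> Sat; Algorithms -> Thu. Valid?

Algorithms and Statistics are paired (same day) — holds.
The Graphics session must be before the Econ session — holds.
The Algorithms session must be before the Chem session — holds.
The Econ session must be before the Systems session — holds.
Graphics is a prerequisite for Statistics this term — holds.
Graphics has to be done by Fri — holds.
Econ happens in the same day as Statistics — holds.
Econ and Networks have overlapping enrolment — holds.

Valid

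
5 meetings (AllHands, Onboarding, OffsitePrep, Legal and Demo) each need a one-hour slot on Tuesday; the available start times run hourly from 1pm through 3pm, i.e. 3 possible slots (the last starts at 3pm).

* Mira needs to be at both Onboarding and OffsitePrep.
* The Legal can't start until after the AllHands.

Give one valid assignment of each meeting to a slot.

OffsitePrep -> 2pm; Onboarding -> 1pm; AllHands -> 1pm; Legal -> 2pm; Demo -> 1pm

Checking: AllHands(1pm) before Legal(2pm); Onboarding(1pm) != OffsitePrep(2pm).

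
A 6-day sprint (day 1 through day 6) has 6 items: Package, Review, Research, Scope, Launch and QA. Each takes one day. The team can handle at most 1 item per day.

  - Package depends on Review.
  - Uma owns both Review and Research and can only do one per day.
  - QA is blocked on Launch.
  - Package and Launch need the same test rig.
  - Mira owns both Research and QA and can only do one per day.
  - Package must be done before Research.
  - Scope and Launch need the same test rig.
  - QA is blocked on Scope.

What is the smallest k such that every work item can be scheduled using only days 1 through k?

The precedence chain requires at least 3 distinct days.
With at most 1 per day and 6 work items, at least 6 days are needed.
6 works (last occupied day: day 6): for example QA -> day 5, Research -> day 6, Launch -> day 4, Review -> day 1, Package -> day 2, Scope -> day 3.

6 days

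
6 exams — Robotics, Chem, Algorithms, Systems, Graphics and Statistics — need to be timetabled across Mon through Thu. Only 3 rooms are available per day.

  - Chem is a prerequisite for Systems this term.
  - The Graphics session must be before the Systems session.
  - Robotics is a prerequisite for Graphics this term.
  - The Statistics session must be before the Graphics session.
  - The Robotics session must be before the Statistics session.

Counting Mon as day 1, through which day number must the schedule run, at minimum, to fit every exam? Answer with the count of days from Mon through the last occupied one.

The precedence chain requires at least 4 distinct days.
With at most 3 per day and 6 exams, at least 2 days are needed.
4 works (last occupied day: Thu): for example Chem in Mon; Robotics in Mon; Systems in Thu; Graphics in Wed; Algorithms in Mon; Statistics in Tue.

4 days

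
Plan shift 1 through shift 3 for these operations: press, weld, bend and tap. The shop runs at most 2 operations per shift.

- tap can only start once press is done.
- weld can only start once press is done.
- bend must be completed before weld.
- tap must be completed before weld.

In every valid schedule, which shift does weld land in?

Precedence pushes weld to at least shift 3.
So weld is pinned to shift 3.

shift 3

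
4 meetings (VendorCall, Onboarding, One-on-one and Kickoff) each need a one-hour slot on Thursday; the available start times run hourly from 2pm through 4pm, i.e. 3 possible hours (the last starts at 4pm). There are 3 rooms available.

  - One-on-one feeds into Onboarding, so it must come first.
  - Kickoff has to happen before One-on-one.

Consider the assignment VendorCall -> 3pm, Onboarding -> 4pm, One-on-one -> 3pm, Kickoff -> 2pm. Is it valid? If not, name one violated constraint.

Yes, all constraints hold

One-on-one feeds into Onboarding, so it must come first — holds.
There are 3 rooms available — holds.
Kickoff has to happen before One-on-one — holds.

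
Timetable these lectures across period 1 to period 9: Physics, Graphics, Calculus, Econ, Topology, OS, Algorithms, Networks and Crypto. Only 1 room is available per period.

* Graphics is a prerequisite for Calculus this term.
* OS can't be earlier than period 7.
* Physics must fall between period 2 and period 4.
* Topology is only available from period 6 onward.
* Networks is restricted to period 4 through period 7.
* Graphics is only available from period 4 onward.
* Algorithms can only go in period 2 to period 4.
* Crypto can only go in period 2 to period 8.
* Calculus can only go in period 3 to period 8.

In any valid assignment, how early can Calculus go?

period 5

Calculus is available from period 3; precedence pushes Calculus to at least period 5; Calculus's own window allows nothing later than period 8.
Calculus at period 5 is achievable: Topology -> period 9; Physics -> period 2; Crypto -> period 8; OS -> period 7; Networks -> period 6; Calculus -> period 5; Algorithms -> period 3; Econ -> period 1; Graphics -> period 4.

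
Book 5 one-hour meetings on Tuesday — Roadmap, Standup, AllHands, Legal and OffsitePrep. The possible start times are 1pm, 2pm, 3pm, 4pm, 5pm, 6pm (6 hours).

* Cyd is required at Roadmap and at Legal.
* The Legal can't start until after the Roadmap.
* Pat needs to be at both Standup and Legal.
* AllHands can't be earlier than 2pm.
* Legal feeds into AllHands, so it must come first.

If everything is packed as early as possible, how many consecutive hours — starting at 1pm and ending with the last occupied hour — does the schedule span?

3

The precedence chain requires at least 3 distinct hours.
3 works (last occupied hour: 3pm): for example AllHands in 3pm, Standup in 1pm, Roadmap in 1pm, Legal in 2pm, OffsitePrep in 1pm.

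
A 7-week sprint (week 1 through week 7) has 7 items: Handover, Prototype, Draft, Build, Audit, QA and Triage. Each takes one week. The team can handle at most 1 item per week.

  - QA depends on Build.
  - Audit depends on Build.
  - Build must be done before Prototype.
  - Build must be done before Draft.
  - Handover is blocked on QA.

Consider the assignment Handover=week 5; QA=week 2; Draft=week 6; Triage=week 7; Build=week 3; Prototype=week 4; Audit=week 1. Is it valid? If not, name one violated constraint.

No. Audit depends on Build is not satisfied.

Handover is blocked on QA — holds.
Build must be done before Prototype — holds.
Audit depends on Build — violated.
Build must be done before Draft — holds.
The team can handle at most 1 item per week — holds.
QA depends on Build — violated.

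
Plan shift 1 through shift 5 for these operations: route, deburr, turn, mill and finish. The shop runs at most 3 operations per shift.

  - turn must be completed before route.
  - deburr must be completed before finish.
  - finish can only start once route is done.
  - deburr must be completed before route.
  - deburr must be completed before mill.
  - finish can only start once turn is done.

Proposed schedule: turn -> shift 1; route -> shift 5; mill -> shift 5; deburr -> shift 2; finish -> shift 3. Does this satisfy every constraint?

No. finish can only start once route is done is not satisfied.

The shop runs at most 3 operations per shift — holds.
deburr must be completed before finish — holds.
finish can only start once turn is done — holds.
finish can only start once route is done — violated.
turn must be completed before route — holds.
deburr must be completed before mill — holds.
deburr must be completed before route — holds.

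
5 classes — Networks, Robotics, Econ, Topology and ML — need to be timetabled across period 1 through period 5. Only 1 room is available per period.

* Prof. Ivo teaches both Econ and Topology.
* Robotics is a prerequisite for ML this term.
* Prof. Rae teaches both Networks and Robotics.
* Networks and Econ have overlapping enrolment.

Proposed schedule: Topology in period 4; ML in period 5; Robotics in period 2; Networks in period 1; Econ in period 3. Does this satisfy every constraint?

Yes, all constraints hold

Robotics is a prerequisite for ML this term — holds.
Networks and Econ have overlapping enrolment — holds.
Only 1 room is available per period — holds.
Prof. Rae teaches both Networks and Robotics — holds.
Prof. Ivo teaches both Econ and Topology — holds.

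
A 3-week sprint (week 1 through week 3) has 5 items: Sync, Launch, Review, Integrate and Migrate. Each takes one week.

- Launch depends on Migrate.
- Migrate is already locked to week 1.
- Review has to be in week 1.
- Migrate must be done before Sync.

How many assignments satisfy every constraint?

Splitting on Sync: it can be week 2 (6), week 3 (6). Listing each branch's schedules as (Launch, Review, Integrate, Migrate) by week number:
Sync=week 2: (2,1,1,1) (2,1,2,1) (2,1,3,1) (3,1,1,1) (3,1,2,1) (3,1,3,1) — 6.
Sync=week 3: (2,1,1,1) (2,1,2,1) (2,1,3,1) (3,1,1,1) (3,1,2,1) (3,1,3,1) — 6.
Summing: 6 + 6 = 12.

12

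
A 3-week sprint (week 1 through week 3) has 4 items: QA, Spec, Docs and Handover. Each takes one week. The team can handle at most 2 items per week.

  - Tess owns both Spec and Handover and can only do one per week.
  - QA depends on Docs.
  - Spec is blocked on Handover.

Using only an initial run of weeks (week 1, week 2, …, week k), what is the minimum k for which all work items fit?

2

The precedence chain requires at least 2 distinct weeks.
With at most 2 per week and 4 work items, at least 2 weeks are needed.
2 works (last occupied week: week 2): for example Handover -> week 1; QA -> week 2; Spec -> week 2; Docs -> week 1.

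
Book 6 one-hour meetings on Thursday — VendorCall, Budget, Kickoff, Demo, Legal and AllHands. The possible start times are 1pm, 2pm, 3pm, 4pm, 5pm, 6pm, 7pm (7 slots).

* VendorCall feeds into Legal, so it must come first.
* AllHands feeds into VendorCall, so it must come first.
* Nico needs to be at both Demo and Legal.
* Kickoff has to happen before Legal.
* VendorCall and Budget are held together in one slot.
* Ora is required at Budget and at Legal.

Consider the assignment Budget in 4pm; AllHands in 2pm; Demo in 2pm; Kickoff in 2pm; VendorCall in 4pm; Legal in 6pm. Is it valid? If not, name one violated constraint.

VendorCall feeds into Legal, so it must come first — holds.
Kickoff has to happen before Legal — holds.
AllHands feeds into VendorCall, so it must come first — holds.
Ora is required at Budget and at Legal — holds.
Nico needs to be at both Demo and Legal — holds.
VendorCall and Budget are held together in one slot — holds.

Valid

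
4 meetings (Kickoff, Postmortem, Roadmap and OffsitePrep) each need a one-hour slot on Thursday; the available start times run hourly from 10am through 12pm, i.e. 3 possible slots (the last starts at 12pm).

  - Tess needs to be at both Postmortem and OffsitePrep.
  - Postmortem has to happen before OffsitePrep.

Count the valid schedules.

27

Splitting on Kickoff: it can be 10am (9), 11am (9), 12pm (9). Listing each branch's schedules as (Postmortem, Roadmap, OffsitePrep):
Kickoff=10am: (10am,10am,11am) (10am,10am,12pm) (10am,11am,11am) (10am,11am,12pm) (10am,12pm,11am) (10am,12pm,12pm) (11am,10am,12pm) (11am,11am,12pm) (11am,12pm,12pm) — 9.
Kickoff=11am: (10am,10am,11am) (10am,10am,12pm) (10am,11am,11am) (10am,11am,12pm) (10am,12pm,11am) (10am,12pm,12pm) (11am,10am,12pm) (11am,11am,12pm) (11am,12pm,12pm) — 9.
Kickoff=12pm: (10am,10am,11am) (10am,10am,12pm) (10am,11am,11am) (10am,11am,12pm) (10am,12pm,11am) (10am,12pm,12pm) (11am,10am,12pm) (11am,11am,12pm) (11am,12pm,12pm) — 9.
Summing: 9 + 9 + 9 = 27.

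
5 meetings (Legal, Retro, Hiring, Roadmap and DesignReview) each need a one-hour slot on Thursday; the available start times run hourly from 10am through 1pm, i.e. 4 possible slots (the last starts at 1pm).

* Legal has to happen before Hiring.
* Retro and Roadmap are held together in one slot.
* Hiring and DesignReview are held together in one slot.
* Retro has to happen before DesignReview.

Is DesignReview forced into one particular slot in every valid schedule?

DesignReview can be 11am (e.g. Retro=10am; Roadmap=10am; Hiring=11am; Legal=10am; DesignReview=11am) or 12pm (e.g. Roadmap=10am; DesignReview=12pm; Retro=10am; Hiring=12pm; Legal=10am).

No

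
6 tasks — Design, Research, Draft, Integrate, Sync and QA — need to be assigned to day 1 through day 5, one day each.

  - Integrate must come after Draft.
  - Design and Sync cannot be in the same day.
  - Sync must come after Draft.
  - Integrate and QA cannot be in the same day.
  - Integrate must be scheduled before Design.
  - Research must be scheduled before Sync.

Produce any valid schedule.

QA in day 1; Draft in day 1; Design in day 3; Sync in day 2; Research in day 1; Integrate in day 2

Checking: Draft(day 1) before Sync(day 2); Integrate(day 2) before Design(day 3); Draft(day 1) before Integrate(day 2); Research(day 1) before Sync(day 2); Design(day 3) != Sync(day 2); Integrate(day 2) != QA(day 1).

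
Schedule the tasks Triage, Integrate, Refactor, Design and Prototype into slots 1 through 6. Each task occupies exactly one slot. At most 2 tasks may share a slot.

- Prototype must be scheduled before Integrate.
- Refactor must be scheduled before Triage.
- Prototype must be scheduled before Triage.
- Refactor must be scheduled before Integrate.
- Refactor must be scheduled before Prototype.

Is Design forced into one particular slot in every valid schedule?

No

Design can be 1 (e.g. Triage -> 3, Design -> 1, Integrate -> 3, Prototype -> 2, Refactor -> 1) or 2 (e.g. Triage in 3, Prototype in 2, Design in 2, Integrate in 3, Refactor in 1).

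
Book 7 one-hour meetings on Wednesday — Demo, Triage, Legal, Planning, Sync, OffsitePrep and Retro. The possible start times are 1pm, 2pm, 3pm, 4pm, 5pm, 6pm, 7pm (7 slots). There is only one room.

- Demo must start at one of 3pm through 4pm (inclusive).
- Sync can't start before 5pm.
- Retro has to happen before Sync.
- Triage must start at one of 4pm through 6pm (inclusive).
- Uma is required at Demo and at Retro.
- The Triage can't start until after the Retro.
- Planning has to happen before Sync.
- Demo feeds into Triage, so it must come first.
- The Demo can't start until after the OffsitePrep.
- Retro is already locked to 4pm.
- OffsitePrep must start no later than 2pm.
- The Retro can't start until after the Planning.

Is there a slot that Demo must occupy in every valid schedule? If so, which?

3pm

Demo's window is 3pm–4pm.
Retro is fixed at 4pm, and Demo can't share a slot with Retro.
So Demo must be 3pm.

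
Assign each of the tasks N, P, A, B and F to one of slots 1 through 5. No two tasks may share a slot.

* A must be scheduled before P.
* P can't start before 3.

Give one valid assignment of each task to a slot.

F in 5; A in 1; P in 3; N in 2; B in 4

Checking: A(1) before P(3); P=3 in [3,5]; max 1 per slot (cap 1).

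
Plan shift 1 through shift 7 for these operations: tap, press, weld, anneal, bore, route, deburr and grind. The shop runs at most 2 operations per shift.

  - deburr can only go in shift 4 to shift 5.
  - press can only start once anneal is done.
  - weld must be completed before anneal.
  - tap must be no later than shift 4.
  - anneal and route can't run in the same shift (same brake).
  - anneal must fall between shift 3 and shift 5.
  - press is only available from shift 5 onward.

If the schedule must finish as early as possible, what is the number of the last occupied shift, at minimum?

The precedence chain requires at least 3 distinct shifts.
With at most 2 per shift and 8 operations, at least 4 shifts are needed.
press can't be placed before shift 5, so the schedule must run through at least shift 5.
5 works (last occupied shift: shift 5): for example grind=shift 3, tap=shift 1, weld=shift 1, deburr=shift 4, press=shift 5, bore=shift 2, route=shift 2, anneal=shift 3.

5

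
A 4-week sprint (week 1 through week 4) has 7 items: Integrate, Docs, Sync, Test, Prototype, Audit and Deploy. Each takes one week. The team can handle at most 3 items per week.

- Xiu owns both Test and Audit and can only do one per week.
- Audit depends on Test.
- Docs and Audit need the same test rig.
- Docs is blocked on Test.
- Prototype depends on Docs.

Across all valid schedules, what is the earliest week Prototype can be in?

Precedence pushes Prototype to at least week 3.
Prototype at week 3 is achievable: Test in week 1; Audit in week 3; Integrate in week 1; Sync in week 1; Docs in week 2; Deploy in week 2; Prototype in week 3.

week 3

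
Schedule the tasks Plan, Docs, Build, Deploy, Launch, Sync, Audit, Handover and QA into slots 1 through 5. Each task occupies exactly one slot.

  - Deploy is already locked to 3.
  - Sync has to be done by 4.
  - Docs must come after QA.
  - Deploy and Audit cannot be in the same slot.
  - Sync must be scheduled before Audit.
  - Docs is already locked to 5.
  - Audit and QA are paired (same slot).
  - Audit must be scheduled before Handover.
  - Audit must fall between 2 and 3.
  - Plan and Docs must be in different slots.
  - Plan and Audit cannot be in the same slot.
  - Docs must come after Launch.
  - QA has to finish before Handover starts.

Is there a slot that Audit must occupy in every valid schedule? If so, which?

2

Audit's window is 2–3.
Deploy is fixed at 3, and Audit can't share a slot with Deploy.
So Audit must be 2.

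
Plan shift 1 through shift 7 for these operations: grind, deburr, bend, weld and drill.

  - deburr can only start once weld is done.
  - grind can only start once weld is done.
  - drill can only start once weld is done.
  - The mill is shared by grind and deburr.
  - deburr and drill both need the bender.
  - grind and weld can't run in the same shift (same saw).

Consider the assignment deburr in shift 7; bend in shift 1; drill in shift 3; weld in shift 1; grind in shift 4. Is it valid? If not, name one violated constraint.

Yes

drill can only start once weld is done — holds.
grind can only start once weld is done — holds.
grind and weld can't run in the same shift (same saw) — holds.
The mill is shared by grind and deburr — holds.
deburr can only start once weld is done — holds.
deburr and drill both need the bender — holds.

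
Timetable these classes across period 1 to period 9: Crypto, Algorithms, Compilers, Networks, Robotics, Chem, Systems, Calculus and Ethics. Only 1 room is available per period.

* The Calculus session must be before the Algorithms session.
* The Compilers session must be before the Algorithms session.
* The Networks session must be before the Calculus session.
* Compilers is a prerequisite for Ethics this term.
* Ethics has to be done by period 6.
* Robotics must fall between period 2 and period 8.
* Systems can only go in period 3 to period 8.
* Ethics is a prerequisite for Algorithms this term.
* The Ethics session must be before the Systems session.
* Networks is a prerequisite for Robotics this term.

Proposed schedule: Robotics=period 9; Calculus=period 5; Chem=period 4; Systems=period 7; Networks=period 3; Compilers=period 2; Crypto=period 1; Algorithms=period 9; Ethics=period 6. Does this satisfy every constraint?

No — it violates: Robotics must fall between period 2 and period 8

The Ethics session must be before the Systems session — holds.
Only 1 room is available per period — violated.
The Calculus session must be before the Algorithms session — holds.
Ethics is a prerequisite for Algorithms this term — holds.
The Compilers session must be before the Algorithms session — holds.
Systems can only go in period 3 to period 8 — holds.
The Networks session must be before the Calculus session — holds.
Robotics must fall between period 2 and period 8 — violated.
Networks is a prerequisite for Robotics this term — holds.
Compilers is a prerequisite for Ethics this term — holds.
Ethics has to be done by period 6 — holds.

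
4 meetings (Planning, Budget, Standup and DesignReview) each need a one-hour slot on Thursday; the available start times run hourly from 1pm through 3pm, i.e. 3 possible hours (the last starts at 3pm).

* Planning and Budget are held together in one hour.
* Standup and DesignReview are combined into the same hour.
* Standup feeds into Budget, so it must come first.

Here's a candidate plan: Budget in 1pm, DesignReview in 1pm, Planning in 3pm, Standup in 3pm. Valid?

No — it violates: Standup feeds into Budget, so it must come first

Planning and Budget are held together in one hour — violated.
Standup feeds into Budget, so it must come first — violated.
Standup and DesignReview are combined into the same hour — violated.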